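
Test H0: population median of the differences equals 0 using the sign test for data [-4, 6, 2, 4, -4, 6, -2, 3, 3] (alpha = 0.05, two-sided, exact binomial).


Step 1: Discard zero differences. Original n = 9; n_eff = number of nonzero differences = 9.
Nonzero differences (with sign): -4, +6, +2, +4, -4, +6, -2, +3, +3
Step 2: Count signs: positive = 6, negative = 3.
Step 3: Under H0: P(positive) = 0.5, so the number of positives S ~ Bin(9, 0.5).
Step 4: Two-sided exact p-value = sum of Bin(9,0.5) probabilities at or below the observed probability = 0.507812.
Step 5: alpha = 0.05. fail to reject H0.

n_eff = 9, pos = 6, neg = 3, p = 0.507812, fail to reject H0.


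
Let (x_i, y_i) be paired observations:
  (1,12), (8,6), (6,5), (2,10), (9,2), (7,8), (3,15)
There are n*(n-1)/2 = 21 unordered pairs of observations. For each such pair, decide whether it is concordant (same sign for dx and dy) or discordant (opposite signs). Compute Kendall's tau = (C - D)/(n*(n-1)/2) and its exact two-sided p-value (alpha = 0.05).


Step 1: Enumerate the 21 unordered pairs (i,j) with i<j and classify each by sign(x_j-x_i) * sign(y_j-y_i).
  (1,2):dx=+7,dy=-6->D; (1,3):dx=+5,dy=-7->D; (1,4):dx=+1,dy=-2->D; (1,5):dx=+8,dy=-10->D
  (1,6):dx=+6,dy=-4->D; (1,7):dx=+2,dy=+3->C; (2,3):dx=-2,dy=-1->C; (2,4):dx=-6,dy=+4->D
  (2,5):dx=+1,dy=-4->D; (2,6):dx=-1,dy=+2->D; (2,7):dx=-5,dy=+9->D; (3,4):dx=-4,dy=+5->D
  (3,5):dx=+3,dy=-3->D; (3,6):dx=+1,dy=+3->C; (3,7):dx=-3,dy=+10->D; (4,5):dx=+7,dy=-8->D
  (4,6):dx=+5,dy=-2->D; (4,7):dx=+1,dy=+5->C; (5,6):dx=-2,dy=+6->D; (5,7):dx=-6,dy=+13->D
  (6,7):dx=-4,dy=+7->D
Step 2: C = 4, D = 17, total pairs = 21.
Step 3: tau = (C - D)/(n(n-1)/2) = (4 - 17)/21 = -0.619048.
Step 4: Exact two-sided p-value (enumerate n! = 5040 permutations of y under H0): p = 0.069048.
Step 5: alpha = 0.05. fail to reject H0.

tau_b = -0.6190 (C=4, D=17), p = 0.069048, fail to reject H0.


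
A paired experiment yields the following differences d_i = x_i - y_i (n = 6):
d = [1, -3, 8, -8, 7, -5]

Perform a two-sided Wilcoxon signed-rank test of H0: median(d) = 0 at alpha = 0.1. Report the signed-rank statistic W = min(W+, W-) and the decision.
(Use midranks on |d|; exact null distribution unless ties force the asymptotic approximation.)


Step 1: Drop any zero differences (none here) and take |d_i|.
|d| = [1, 3, 8, 8, 7, 5]
Step 2: Midrank |d_i| (ties get averaged ranks).
ranks: |1|->1, |3|->2, |8|->5.5, |8|->5.5, |7|->4, |5|->3
Step 3: Attach original signs; sum ranks with positive sign and with negative sign.
W+ = 1 + 5.5 + 4 = 10.5
W- = 2 + 5.5 + 3 = 10.5
(Check: W+ + W- = 21 should equal n(n+1)/2 = 21.)
Step 4: Test statistic W = min(W+, W-) = 10.5.
Step 5: Ties in |d|, so use the tie-corrected normal approximation.
        E[W] = n(n+1)/4 = 6*7/4 = 10.5.
        Tie groups: |d|=8 (t=2); sum(t^3 - t) = 6.
        Var[W] = n(n+1)(2n+1)/24 - sum(t^3-t)/48 = 546/24 - 6/48 = 22.625.
        z = (W - E[W]) / sqrt(Var[W]) = (10.5 - 10.5) / 4.7566 = 0.0000.
        Two-sided p = 2*Phi(z) = 1.000000.
Step 6: alpha = 0.1. fail to reject H0.

W+ = 10.5, W- = 10.5, W = min = 10.5, p = 1.000000, fail to reject H0.


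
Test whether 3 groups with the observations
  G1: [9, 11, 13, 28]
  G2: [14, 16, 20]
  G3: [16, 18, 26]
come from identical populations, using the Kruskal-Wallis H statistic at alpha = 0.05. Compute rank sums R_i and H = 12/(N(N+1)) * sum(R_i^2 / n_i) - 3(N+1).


Step 1: Combine all N = 10 observations and assign midranks.
sorted (value, group, rank): (9,G1,1), (11,G1,2), (13,G1,3), (14,G2,4), (16,G2,5.5), (16,G3,5.5), (18,G3,7), (20,G2,8), (26,G3,9), (28,G1,10)
Step 2: Sum ranks within each group.
R_1 = 16 (n_1 = 4)
R_2 = 17.5 (n_2 = 3)
R_3 = 21.5 (n_3 = 3)
Step 3: H = 12/(N(N+1)) * sum(R_i^2/n_i) - 3(N+1)
     = 12/(10*11) * (16^2/4 + 17.5^2/3 + 21.5^2/3) - 3*11
     = 0.109091 * 320.167 - 33
     = 1.927273.
Step 4: Ties present; correction factor C = 1 - 6/(10^3 - 10) = 0.993939. Corrected H = 1.927273 / 0.993939 = 1.939024.
Step 5: Under H0, H ~ chi^2(2); p-value = 0.379268.
Step 6: alpha = 0.05. fail to reject H0.

H = 1.9390, df = 2, p = 0.379268, fail to reject H0.


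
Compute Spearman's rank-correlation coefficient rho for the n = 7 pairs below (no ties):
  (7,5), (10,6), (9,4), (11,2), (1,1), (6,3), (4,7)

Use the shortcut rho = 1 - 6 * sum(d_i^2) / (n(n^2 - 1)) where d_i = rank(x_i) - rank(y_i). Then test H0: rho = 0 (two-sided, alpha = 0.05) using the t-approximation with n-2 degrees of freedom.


Step 1: Rank x and y separately (midranks; no ties here).
rank(x): 7->4, 10->6, 9->5, 11->7, 1->1, 6->3, 4->2
rank(y): 5->5, 6->6, 4->4, 2->2, 1->1, 3->3, 7->7
Step 2: d_i = R_x(i) - R_y(i); compute d_i^2.
  (4-5)^2=1, (6-6)^2=0, (5-4)^2=1, (7-2)^2=25, (1-1)^2=0, (3-3)^2=0, (2-7)^2=25
sum(d^2) = 52.
Step 3: rho = 1 - 6*52 / (7*(7^2 - 1)) = 1 - 312/336 = 0.071429.
Step 4: Under H0, t = rho * sqrt((n-2)/(1-rho^2)) = 0.1601 ~ t(5).
Step 5: Two-sided p-value from the t-distribution with 5 df = 0.879048.
Step 6: alpha = 0.05. fail to reject H0.

rho = 0.0714, p = 0.879048, fail to reject H0 at alpha = 0.05.


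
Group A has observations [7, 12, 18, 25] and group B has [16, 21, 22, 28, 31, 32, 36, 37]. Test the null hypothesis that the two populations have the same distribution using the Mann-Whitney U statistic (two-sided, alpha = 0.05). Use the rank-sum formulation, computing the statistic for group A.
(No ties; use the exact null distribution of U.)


Step 1: Combine and sort all 12 observations; assign midranks.
sorted (value, group): (7,X), (12,X), (16,Y), (18,X), (21,Y), (22,Y), (25,X), (28,Y), (31,Y), (32,Y), (36,Y), (37,Y)
ranks: 7->1, 12->2, 16->3, 18->4, 21->5, 22->6, 25->7, 28->8, 31->9, 32->10, 36->11, 37->12
Step 2: Rank sum for X: R1 = 1 + 2 + 4 + 7 = 14.
Step 3: U_X = R1 - n1(n1+1)/2 = 14 - 4*5/2 = 14 - 10 = 4.
       U_Y = n1*n2 - U_X = 32 - 4 = 28.
Step 4: No ties, so the exact null distribution of U (based on enumerating the C(12,4) = 495 equally likely rank assignments) gives the two-sided p-value.
Step 5: p-value = 0.048485; compare to alpha = 0.05. reject H0.

U_X = 4, p = 0.048485, reject H0 at alpha = 0.05.


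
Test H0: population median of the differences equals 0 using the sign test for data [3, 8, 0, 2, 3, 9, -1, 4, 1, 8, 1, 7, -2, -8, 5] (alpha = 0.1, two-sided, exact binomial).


Step 1: Discard zero differences. Original n = 15; n_eff = number of nonzero differences = 14.
Nonzero differences (with sign): +3, +8, +2, +3, +9, -1, +4, +1, +8, +1, +7, -2, -8, +5
Step 2: Count signs: positive = 11, negative = 3.
Step 3: Under H0: P(positive) = 0.5, so the number of positives S ~ Bin(14, 0.5).
Step 4: Two-sided exact p-value = sum of Bin(14,0.5) probabilities at or below the observed probability = 0.057373.
Step 5: alpha = 0.1. reject H0.

n_eff = 14, pos = 11, neg = 3, p = 0.057373, reject H0.


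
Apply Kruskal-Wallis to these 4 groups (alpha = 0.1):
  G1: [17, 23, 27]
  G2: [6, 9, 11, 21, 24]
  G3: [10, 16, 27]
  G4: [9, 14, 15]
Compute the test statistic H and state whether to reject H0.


Step 1: Combine all N = 14 observations and assign midranks.
sorted (value, group, rank): (6,G2,1), (9,G2,2.5), (9,G4,2.5), (10,G3,4), (11,G2,5), (14,G4,6), (15,G4,7), (16,G3,8), (17,G1,9), (21,G2,10), (23,G1,11), (24,G2,12), (27,G1,13.5), (27,G3,13.5)
Step 2: Sum ranks within each group.
R_1 = 33.5 (n_1 = 3)
R_2 = 30.5 (n_2 = 5)
R_3 = 25.5 (n_3 = 3)
R_4 = 15.5 (n_4 = 3)
Step 3: H = 12/(N(N+1)) * sum(R_i^2/n_i) - 3(N+1)
     = 12/(14*15) * (33.5^2/3 + 30.5^2/5 + 25.5^2/3 + 15.5^2/3) - 3*15
     = 0.057143 * 856.967 - 45
     = 3.969524.
Step 4: Ties present; correction factor C = 1 - 12/(14^3 - 14) = 0.995604. Corrected H = 3.969524 / 0.995604 = 3.987049.
Step 5: Under H0, H ~ chi^2(3); p-value = 0.262866.
Step 6: alpha = 0.1. fail to reject H0.

H = 3.9870, df = 3, p = 0.262866, fail to reject H0.


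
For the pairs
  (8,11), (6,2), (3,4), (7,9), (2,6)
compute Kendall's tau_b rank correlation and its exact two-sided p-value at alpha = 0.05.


Step 1: Enumerate the 10 unordered pairs (i,j) with i<j and classify each by sign(x_j-x_i) * sign(y_j-y_i).
  (1,2):dx=-2,dy=-9->C; (1,3):dx=-5,dy=-7->C; (1,4):dx=-1,dy=-2->C; (1,5):dx=-6,dy=-5->C
  (2,3):dx=-3,dy=+2->D; (2,4):dx=+1,dy=+7->C; (2,5):dx=-4,dy=+4->D; (3,4):dx=+4,dy=+5->C
  (3,5):dx=-1,dy=+2->D; (4,5):dx=-5,dy=-3->C
Step 2: C = 7, D = 3, total pairs = 10.
Step 3: tau = (C - D)/(n(n-1)/2) = (7 - 3)/10 = 0.400000.
Step 4: Exact two-sided p-value (enumerate n! = 120 permutations of y under H0): p = 0.483333.
Step 5: alpha = 0.05. fail to reject H0.

tau_b = 0.4000 (C=7, D=3), p = 0.483333, fail to reject H0.


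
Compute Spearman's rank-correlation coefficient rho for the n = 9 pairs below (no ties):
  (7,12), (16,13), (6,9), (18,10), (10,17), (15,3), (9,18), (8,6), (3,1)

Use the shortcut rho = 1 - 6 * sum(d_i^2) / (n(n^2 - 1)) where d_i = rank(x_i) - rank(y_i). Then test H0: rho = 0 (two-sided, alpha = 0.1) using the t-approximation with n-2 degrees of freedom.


Step 1: Rank x and y separately (midranks; no ties here).
rank(x): 7->3, 16->8, 6->2, 18->9, 10->6, 15->7, 9->5, 8->4, 3->1
rank(y): 12->6, 13->7, 9->4, 10->5, 17->8, 3->2, 18->9, 6->3, 1->1
Step 2: d_i = R_x(i) - R_y(i); compute d_i^2.
  (3-6)^2=9, (8-7)^2=1, (2-4)^2=4, (9-5)^2=16, (6-8)^2=4, (7-2)^2=25, (5-9)^2=16, (4-3)^2=1, (1-1)^2=0
sum(d^2) = 76.
Step 3: rho = 1 - 6*76 / (9*(9^2 - 1)) = 1 - 456/720 = 0.366667.
Step 4: Under H0, t = rho * sqrt((n-2)/(1-rho^2)) = 1.0427 ~ t(7).
Step 5: Two-sided p-value from the t-distribution with 7 df = 0.331740.
Step 6: alpha = 0.1. fail to reject H0.

rho = 0.3667, p = 0.331740, fail to reject H0 at alpha = 0.1.


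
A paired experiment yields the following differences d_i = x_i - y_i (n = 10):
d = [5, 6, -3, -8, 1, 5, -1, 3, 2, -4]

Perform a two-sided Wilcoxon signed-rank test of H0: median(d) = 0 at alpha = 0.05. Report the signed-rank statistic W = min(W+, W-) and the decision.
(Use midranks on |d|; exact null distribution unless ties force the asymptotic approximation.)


Step 1: Drop any zero differences (none here) and take |d_i|.
|d| = [5, 6, 3, 8, 1, 5, 1, 3, 2, 4]
Step 2: Midrank |d_i| (ties get averaged ranks).
ranks: |5|->7.5, |6|->9, |3|->4.5, |8|->10, |1|->1.5, |5|->7.5, |1|->1.5, |3|->4.5, |2|->3, |4|->6
Step 3: Attach original signs; sum ranks with positive sign and with negative sign.
W+ = 7.5 + 9 + 1.5 + 7.5 + 4.5 + 3 = 33
W- = 4.5 + 10 + 1.5 + 6 = 22
(Check: W+ + W- = 55 should equal n(n+1)/2 = 55.)
Step 4: Test statistic W = min(W+, W-) = 22.
Step 5: Ties in |d|, so use the tie-corrected normal approximation.
        E[W] = n(n+1)/4 = 10*11/4 = 27.5.
        Tie groups: |d|=1 (t=2), |d|=3 (t=2), |d|=5 (t=2); sum(t^3 - t) = 18.
        Var[W] = n(n+1)(2n+1)/24 - sum(t^3-t)/48 = 2310/24 - 18/48 = 95.875.
        z = (W - E[W]) / sqrt(Var[W]) = (22 - 27.5) / 9.7916 = -0.5617.
        Two-sided p = 2*Phi(z) = 0.574316.
Step 6: alpha = 0.05. fail to reject H0.

W+ = 33, W- = 22, W = min = 22, p = 0.574316, fail to reject H0.


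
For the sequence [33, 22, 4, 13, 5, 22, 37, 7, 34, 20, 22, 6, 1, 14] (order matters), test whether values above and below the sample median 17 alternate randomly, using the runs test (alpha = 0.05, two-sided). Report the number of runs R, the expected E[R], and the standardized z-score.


Step 1: Compute median = 17; label A = above, B = below.
Labels in order: AABBBAABAAABBB  (n_A = 7, n_B = 7)
Step 2: Count runs R = 6.
Step 3: Under H0 (random ordering), E[R] = 2*n_A*n_B/(n_A+n_B) + 1 = 2*7*7/14 + 1 = 8.0000.
        Var[R] = 2*n_A*n_B*(2*n_A*n_B - n_A - n_B) / ((n_A+n_B)^2 * (n_A+n_B-1)) = 8232/2548 = 3.2308.
        SD[R] = 1.7974.
Step 4: Continuity-corrected z = (R + 0.5 - E[R]) / SD[R] = (6 + 0.5 - 8.0000) / 1.7974 = -0.8345.
Step 5: Two-sided p-value via normal approximation = 2*(1 - Phi(|z|)) = 0.403986.
Step 6: alpha = 0.05. fail to reject H0.

R = 6, z = -0.8345, p = 0.403986, fail to reject H0.


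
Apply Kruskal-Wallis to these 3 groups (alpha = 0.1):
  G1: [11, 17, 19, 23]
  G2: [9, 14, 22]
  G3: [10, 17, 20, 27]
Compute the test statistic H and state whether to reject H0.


Step 1: Combine all N = 11 observations and assign midranks.
sorted (value, group, rank): (9,G2,1), (10,G3,2), (11,G1,3), (14,G2,4), (17,G1,5.5), (17,G3,5.5), (19,G1,7), (20,G3,8), (22,G2,9), (23,G1,10), (27,G3,11)
Step 2: Sum ranks within each group.
R_1 = 25.5 (n_1 = 4)
R_2 = 14 (n_2 = 3)
R_3 = 26.5 (n_3 = 4)
Step 3: H = 12/(N(N+1)) * sum(R_i^2/n_i) - 3(N+1)
     = 12/(11*12) * (25.5^2/4 + 14^2/3 + 26.5^2/4) - 3*12
     = 0.090909 * 403.458 - 36
     = 0.678030.
Step 4: Ties present; correction factor C = 1 - 6/(11^3 - 11) = 0.995455. Corrected H = 0.678030 / 0.995455 = 0.681126.
Step 5: Under H0, H ~ chi^2(2); p-value = 0.711370.
Step 6: alpha = 0.1. fail to reject H0.

H = 0.6811, df = 2, p = 0.711370, fail to reject H0.


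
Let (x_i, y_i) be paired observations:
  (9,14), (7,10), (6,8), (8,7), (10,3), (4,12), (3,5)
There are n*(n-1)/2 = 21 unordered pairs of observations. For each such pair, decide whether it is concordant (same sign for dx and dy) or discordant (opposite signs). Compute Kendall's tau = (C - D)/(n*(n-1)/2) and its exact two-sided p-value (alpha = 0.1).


Step 1: Enumerate the 21 unordered pairs (i,j) with i<j and classify each by sign(x_j-x_i) * sign(y_j-y_i).
  (1,2):dx=-2,dy=-4->C; (1,3):dx=-3,dy=-6->C; (1,4):dx=-1,dy=-7->C; (1,5):dx=+1,dy=-11->D
  (1,6):dx=-5,dy=-2->C; (1,7):dx=-6,dy=-9->C; (2,3):dx=-1,dy=-2->C; (2,4):dx=+1,dy=-3->D
  (2,5):dx=+3,dy=-7->D; (2,6):dx=-3,dy=+2->D; (2,7):dx=-4,dy=-5->C; (3,4):dx=+2,dy=-1->D
  (3,5):dx=+4,dy=-5->D; (3,6):dx=-2,dy=+4->D; (3,7):dx=-3,dy=-3->C; (4,5):dx=+2,dy=-4->D
  (4,6):dx=-4,dy=+5->D; (4,7):dx=-5,dy=-2->C; (5,6):dx=-6,dy=+9->D; (5,7):dx=-7,dy=+2->D
  (6,7):dx=-1,dy=-7->C
Step 2: C = 10, D = 11, total pairs = 21.
Step 3: tau = (C - D)/(n(n-1)/2) = (10 - 11)/21 = -0.047619.
Step 4: Exact two-sided p-value (enumerate n! = 5040 permutations of y under H0): p = 1.000000.
Step 5: alpha = 0.1. fail to reject H0.

tau_b = -0.0476 (C=10, D=11), p = 1.000000, fail to reject H0.


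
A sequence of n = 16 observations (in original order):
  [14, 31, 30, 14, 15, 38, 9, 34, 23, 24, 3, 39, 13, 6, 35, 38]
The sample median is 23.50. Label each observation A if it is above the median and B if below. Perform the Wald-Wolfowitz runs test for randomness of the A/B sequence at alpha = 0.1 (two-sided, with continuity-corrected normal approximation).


Step 1: Compute median = 23.50; label A = above, B = below.
Labels in order: BAABBABABABABBAA  (n_A = 8, n_B = 8)
Step 2: Count runs R = 12.
Step 3: Under H0 (random ordering), E[R] = 2*n_A*n_B/(n_A+n_B) + 1 = 2*8*8/16 + 1 = 9.0000.
        Var[R] = 2*n_A*n_B*(2*n_A*n_B - n_A - n_B) / ((n_A+n_B)^2 * (n_A+n_B-1)) = 14336/3840 = 3.7333.
        SD[R] = 1.9322.
Step 4: Continuity-corrected z = (R - 0.5 - E[R]) / SD[R] = (12 - 0.5 - 9.0000) / 1.9322 = 1.2939.
Step 5: Two-sided p-value via normal approximation = 2*(1 - Phi(|z|)) = 0.195709.
Step 6: alpha = 0.1. fail to reject H0.

R = 12, z = 1.2939, p = 0.195709, fail to reject H0.


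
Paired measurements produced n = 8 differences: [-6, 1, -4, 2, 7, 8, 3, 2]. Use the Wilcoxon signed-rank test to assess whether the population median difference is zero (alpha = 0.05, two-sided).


Step 1: Drop any zero differences (none here) and take |d_i|.
|d| = [6, 1, 4, 2, 7, 8, 3, 2]
Step 2: Midrank |d_i| (ties get averaged ranks).
ranks: |6|->6, |1|->1, |4|->5, |2|->2.5, |7|->7, |8|->8, |3|->4, |2|->2.5
Step 3: Attach original signs; sum ranks with positive sign and with negative sign.
W+ = 1 + 2.5 + 7 + 8 + 4 + 2.5 = 25
W- = 6 + 5 = 11
(Check: W+ + W- = 36 should equal n(n+1)/2 = 36.)
Step 4: Test statistic W = min(W+, W-) = 11.
Step 5: Ties in |d|, so use the tie-corrected normal approximation.
        E[W] = n(n+1)/4 = 8*9/4 = 18.
        Tie groups: |d|=2 (t=2); sum(t^3 - t) = 6.
        Var[W] = n(n+1)(2n+1)/24 - sum(t^3-t)/48 = 1224/24 - 6/48 = 50.875.
        z = (W - E[W]) / sqrt(Var[W]) = (11 - 18) / 7.1327 = -0.9814.
        Two-sided p = 2*Phi(z) = 0.326396.
Step 6: alpha = 0.05. fail to reject H0.

W+ = 25, W- = 11, W = min = 11, p = 0.326396, fail to reject H0.


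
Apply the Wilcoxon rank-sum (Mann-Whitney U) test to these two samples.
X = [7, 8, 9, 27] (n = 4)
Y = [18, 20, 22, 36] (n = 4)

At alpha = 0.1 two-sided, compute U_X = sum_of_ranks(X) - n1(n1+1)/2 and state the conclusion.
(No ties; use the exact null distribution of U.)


Step 1: Combine and sort all 8 observations; assign midranks.
sorted (value, group): (7,X), (8,X), (9,X), (18,Y), (20,Y), (22,Y), (27,X), (36,Y)
ranks: 7->1, 8->2, 9->3, 18->4, 20->5, 22->6, 27->7, 36->8
Step 2: Rank sum for X: R1 = 1 + 2 + 3 + 7 = 13.
Step 3: U_X = R1 - n1(n1+1)/2 = 13 - 4*5/2 = 13 - 10 = 3.
       U_Y = n1*n2 - U_X = 16 - 3 = 13.
Step 4: No ties, so the exact null distribution of U (based on enumerating the C(8,4) = 70 equally likely rank assignments) gives the two-sided p-value.
Step 5: p-value = 0.200000; compare to alpha = 0.1. fail to reject H0.

U_X = 3, p = 0.200000, fail to reject H0 at alpha = 0.1.


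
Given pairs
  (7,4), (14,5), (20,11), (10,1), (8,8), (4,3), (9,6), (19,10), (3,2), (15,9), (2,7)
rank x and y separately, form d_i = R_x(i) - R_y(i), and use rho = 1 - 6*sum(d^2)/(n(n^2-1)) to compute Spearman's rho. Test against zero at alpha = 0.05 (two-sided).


Step 1: Rank x and y separately (midranks; no ties here).
rank(x): 7->4, 14->8, 20->11, 10->7, 8->5, 4->3, 9->6, 19->10, 3->2, 15->9, 2->1
rank(y): 4->4, 5->5, 11->11, 1->1, 8->8, 3->3, 6->6, 10->10, 2->2, 9->9, 7->7
Step 2: d_i = R_x(i) - R_y(i); compute d_i^2.
  (4-4)^2=0, (8-5)^2=9, (11-11)^2=0, (7-1)^2=36, (5-8)^2=9, (3-3)^2=0, (6-6)^2=0, (10-10)^2=0, (2-2)^2=0, (9-9)^2=0, (1-7)^2=36
sum(d^2) = 90.
Step 3: rho = 1 - 6*90 / (11*(11^2 - 1)) = 1 - 540/1320 = 0.590909.
Step 4: Under H0, t = rho * sqrt((n-2)/(1-rho^2)) = 2.1974 ~ t(9).
Step 5: Two-sided p-value from the t-distribution with 9 df = 0.055576.
Step 6: alpha = 0.05. fail to reject H0.

rho = 0.5909, p = 0.055576, fail to reject H0 at alpha = 0.05.


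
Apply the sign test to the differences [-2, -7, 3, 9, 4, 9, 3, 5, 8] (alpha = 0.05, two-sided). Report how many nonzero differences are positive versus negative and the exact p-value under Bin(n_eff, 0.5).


Step 1: Discard zero differences. Original n = 9; n_eff = number of nonzero differences = 9.
Nonzero differences (with sign): -2, -7, +3, +9, +4, +9, +3, +5, +8
Step 2: Count signs: positive = 7, negative = 2.
Step 3: Under H0: P(positive) = 0.5, so the number of positives S ~ Bin(9, 0.5).
Step 4: Two-sided exact p-value = sum of Bin(9,0.5) probabilities at or below the observed probability = 0.179688.
Step 5: alpha = 0.05. fail to reject H0.

n_eff = 9, pos = 7, neg = 2, p = 0.179688, fail to reject H0.


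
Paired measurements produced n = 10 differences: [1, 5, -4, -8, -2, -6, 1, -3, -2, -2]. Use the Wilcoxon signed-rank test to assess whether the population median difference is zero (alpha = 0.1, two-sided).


Step 1: Drop any zero differences (none here) and take |d_i|.
|d| = [1, 5, 4, 8, 2, 6, 1, 3, 2, 2]
Step 2: Midrank |d_i| (ties get averaged ranks).
ranks: |1|->1.5, |5|->8, |4|->7, |8|->10, |2|->4, |6|->9, |1|->1.5, |3|->6, |2|->4, |2|->4
Step 3: Attach original signs; sum ranks with positive sign and with negative sign.
W+ = 1.5 + 8 + 1.5 = 11
W- = 7 + 10 + 4 + 9 + 6 + 4 + 4 = 44
(Check: W+ + W- = 55 should equal n(n+1)/2 = 55.)
Step 4: Test statistic W = min(W+, W-) = 11.
Step 5: Ties in |d|, so use the tie-corrected normal approximation.
        E[W] = n(n+1)/4 = 10*11/4 = 27.5.
        Tie groups: |d|=1 (t=2), |d|=2 (t=3); sum(t^3 - t) = 30.
        Var[W] = n(n+1)(2n+1)/24 - sum(t^3-t)/48 = 2310/24 - 30/48 = 95.625.
        z = (W - E[W]) / sqrt(Var[W]) = (11 - 27.5) / 9.7788 = -1.6873.
        Two-sided p = 2*Phi(z) = 0.091541.
Step 6: alpha = 0.1. reject H0.

W+ = 11, W- = 44, W = min = 11, p = 0.091541, reject H0.


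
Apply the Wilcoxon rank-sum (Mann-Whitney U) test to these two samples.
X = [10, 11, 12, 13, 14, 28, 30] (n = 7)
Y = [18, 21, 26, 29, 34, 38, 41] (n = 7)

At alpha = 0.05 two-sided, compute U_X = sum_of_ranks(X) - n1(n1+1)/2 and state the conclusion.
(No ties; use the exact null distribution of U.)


Step 1: Combine and sort all 14 observations; assign midranks.
sorted (value, group): (10,X), (11,X), (12,X), (13,X), (14,X), (18,Y), (21,Y), (26,Y), (28,X), (29,Y), (30,X), (34,Y), (38,Y), (41,Y)
ranks: 10->1, 11->2, 12->3, 13->4, 14->5, 18->6, 21->7, 26->8, 28->9, 29->10, 30->11, 34->12, 38->13, 41->14
Step 2: Rank sum for X: R1 = 1 + 2 + 3 + 4 + 5 + 9 + 11 = 35.
Step 3: U_X = R1 - n1(n1+1)/2 = 35 - 7*8/2 = 35 - 28 = 7.
       U_Y = n1*n2 - U_X = 49 - 7 = 42.
Step 4: No ties, so the exact null distribution of U (based on enumerating the C(14,7) = 3432 equally likely rank assignments) gives the two-sided p-value.
Step 5: p-value = 0.026224; compare to alpha = 0.05. reject H0.

U_X = 7, p = 0.026224, reject H0 at alpha = 0.05.


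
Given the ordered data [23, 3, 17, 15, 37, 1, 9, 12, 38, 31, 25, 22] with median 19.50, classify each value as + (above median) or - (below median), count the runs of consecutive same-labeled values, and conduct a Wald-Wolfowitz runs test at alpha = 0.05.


Step 1: Compute median = 19.50; label A = above, B = below.
Labels in order: ABBBABBBAAAA  (n_A = 6, n_B = 6)
Step 2: Count runs R = 5.
Step 3: Under H0 (random ordering), E[R] = 2*n_A*n_B/(n_A+n_B) + 1 = 2*6*6/12 + 1 = 7.0000.
        Var[R] = 2*n_A*n_B*(2*n_A*n_B - n_A - n_B) / ((n_A+n_B)^2 * (n_A+n_B-1)) = 4320/1584 = 2.7273.
        SD[R] = 1.6514.
Step 4: Continuity-corrected z = (R + 0.5 - E[R]) / SD[R] = (5 + 0.5 - 7.0000) / 1.6514 = -0.9083.
Step 5: Two-sided p-value via normal approximation = 2*(1 - Phi(|z|)) = 0.363722.
Step 6: alpha = 0.05. fail to reject H0.

R = 5, z = -0.9083, p = 0.363722, fail to reject H0.


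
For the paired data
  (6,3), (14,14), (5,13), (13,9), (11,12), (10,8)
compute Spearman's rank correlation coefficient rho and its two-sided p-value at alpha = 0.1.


Step 1: Rank x and y separately (midranks; no ties here).
rank(x): 6->2, 14->6, 5->1, 13->5, 11->4, 10->3
rank(y): 3->1, 14->6, 13->5, 9->3, 12->4, 8->2
Step 2: d_i = R_x(i) - R_y(i); compute d_i^2.
  (2-1)^2=1, (6-6)^2=0, (1-5)^2=16, (5-3)^2=4, (4-4)^2=0, (3-2)^2=1
sum(d^2) = 22.
Step 3: rho = 1 - 6*22 / (6*(6^2 - 1)) = 1 - 132/210 = 0.371429.
Step 4: Under H0, t = rho * sqrt((n-2)/(1-rho^2)) = 0.8001 ~ t(4).
Step 5: Two-sided p-value from the t-distribution with 4 df = 0.468478.
Step 6: alpha = 0.1. fail to reject H0.

rho = 0.3714, p = 0.468478, fail to reject H0 at alpha = 0.1.


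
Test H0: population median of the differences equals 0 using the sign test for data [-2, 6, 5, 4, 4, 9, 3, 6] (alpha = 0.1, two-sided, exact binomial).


Step 1: Discard zero differences. Original n = 8; n_eff = number of nonzero differences = 8.
Nonzero differences (with sign): -2, +6, +5, +4, +4, +9, +3, +6
Step 2: Count signs: positive = 7, negative = 1.
Step 3: Under H0: P(positive) = 0.5, so the number of positives S ~ Bin(8, 0.5).
Step 4: Two-sided exact p-value = sum of Bin(8,0.5) probabilities at or below the observed probability = 0.070312.
Step 5: alpha = 0.1. reject H0.

n_eff = 8, pos = 7, neg = 1, p = 0.070312, reject H0.


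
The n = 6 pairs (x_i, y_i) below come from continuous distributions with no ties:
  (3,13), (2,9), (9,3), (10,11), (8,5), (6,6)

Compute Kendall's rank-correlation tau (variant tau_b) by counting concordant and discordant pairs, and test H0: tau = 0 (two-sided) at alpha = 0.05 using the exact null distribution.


Step 1: Enumerate the 15 unordered pairs (i,j) with i<j and classify each by sign(x_j-x_i) * sign(y_j-y_i).
  (1,2):dx=-1,dy=-4->C; (1,3):dx=+6,dy=-10->D; (1,4):dx=+7,dy=-2->D; (1,5):dx=+5,dy=-8->D
  (1,6):dx=+3,dy=-7->D; (2,3):dx=+7,dy=-6->D; (2,4):dx=+8,dy=+2->C; (2,5):dx=+6,dy=-4->D
  (2,6):dx=+4,dy=-3->D; (3,4):dx=+1,dy=+8->C; (3,5):dx=-1,dy=+2->D; (3,6):dx=-3,dy=+3->D
  (4,5):dx=-2,dy=-6->C; (4,6):dx=-4,dy=-5->C; (5,6):dx=-2,dy=+1->D
Step 2: C = 5, D = 10, total pairs = 15.
Step 3: tau = (C - D)/(n(n-1)/2) = (5 - 10)/15 = -0.333333.
Step 4: Exact two-sided p-value (enumerate n! = 720 permutations of y under H0): p = 0.469444.
Step 5: alpha = 0.05. fail to reject H0.

tau_b = -0.3333 (C=5, D=10), p = 0.469444, fail to reject H0.


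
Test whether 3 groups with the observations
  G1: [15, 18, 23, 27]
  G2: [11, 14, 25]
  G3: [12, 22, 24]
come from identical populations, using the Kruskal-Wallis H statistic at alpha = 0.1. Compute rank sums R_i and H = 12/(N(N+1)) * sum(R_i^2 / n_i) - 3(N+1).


Step 1: Combine all N = 10 observations and assign midranks.
sorted (value, group, rank): (11,G2,1), (12,G3,2), (14,G2,3), (15,G1,4), (18,G1,5), (22,G3,6), (23,G1,7), (24,G3,8), (25,G2,9), (27,G1,10)
Step 2: Sum ranks within each group.
R_1 = 26 (n_1 = 4)
R_2 = 13 (n_2 = 3)
R_3 = 16 (n_3 = 3)
Step 3: H = 12/(N(N+1)) * sum(R_i^2/n_i) - 3(N+1)
     = 12/(10*11) * (26^2/4 + 13^2/3 + 16^2/3) - 3*11
     = 0.109091 * 310.667 - 33
     = 0.890909.
Step 4: No ties, so H is used without correction.
Step 5: Under H0, H ~ chi^2(2); p-value = 0.640533.
Step 6: alpha = 0.1. fail to reject H0.

H = 0.8909, df = 2, p = 0.640533, fail to reject H0.


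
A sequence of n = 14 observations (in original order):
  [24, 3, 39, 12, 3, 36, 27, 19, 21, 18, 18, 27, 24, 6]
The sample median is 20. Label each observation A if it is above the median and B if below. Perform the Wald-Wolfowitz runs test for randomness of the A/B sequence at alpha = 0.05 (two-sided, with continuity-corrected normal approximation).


Step 1: Compute median = 20; label A = above, B = below.
Labels in order: ABABBAABABBAAB  (n_A = 7, n_B = 7)
Step 2: Count runs R = 10.
Step 3: Under H0 (random ordering), E[R] = 2*n_A*n_B/(n_A+n_B) + 1 = 2*7*7/14 + 1 = 8.0000.
        Var[R] = 2*n_A*n_B*(2*n_A*n_B - n_A - n_B) / ((n_A+n_B)^2 * (n_A+n_B-1)) = 8232/2548 = 3.2308.
        SD[R] = 1.7974.
Step 4: Continuity-corrected z = (R - 0.5 - E[R]) / SD[R] = (10 - 0.5 - 8.0000) / 1.7974 = 0.8345.
Step 5: Two-sided p-value via normal approximation = 2*(1 - Phi(|z|)) = 0.403986.
Step 6: alpha = 0.05. fail to reject H0.

R = 10, z = 0.8345, p = 0.403986, fail to reject H0.


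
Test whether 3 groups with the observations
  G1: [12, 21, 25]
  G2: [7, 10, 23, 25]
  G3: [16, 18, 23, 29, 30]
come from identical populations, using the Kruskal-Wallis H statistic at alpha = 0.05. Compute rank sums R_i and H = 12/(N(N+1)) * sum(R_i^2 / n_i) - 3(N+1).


Step 1: Combine all N = 12 observations and assign midranks.
sorted (value, group, rank): (7,G2,1), (10,G2,2), (12,G1,3), (16,G3,4), (18,G3,5), (21,G1,6), (23,G2,7.5), (23,G3,7.5), (25,G1,9.5), (25,G2,9.5), (29,G3,11), (30,G3,12)
Step 2: Sum ranks within each group.
R_1 = 18.5 (n_1 = 3)
R_2 = 20 (n_2 = 4)
R_3 = 39.5 (n_3 = 5)
Step 3: H = 12/(N(N+1)) * sum(R_i^2/n_i) - 3(N+1)
     = 12/(12*13) * (18.5^2/3 + 20^2/4 + 39.5^2/5) - 3*13
     = 0.076923 * 526.133 - 39
     = 1.471795.
Step 4: Ties present; correction factor C = 1 - 12/(12^3 - 12) = 0.993007. Corrected H = 1.471795 / 0.993007 = 1.482160.
Step 5: Under H0, H ~ chi^2(2); p-value = 0.476599.
Step 6: alpha = 0.05. fail to reject H0.

H = 1.4822, df = 2, p = 0.476599, fail to reject H0.


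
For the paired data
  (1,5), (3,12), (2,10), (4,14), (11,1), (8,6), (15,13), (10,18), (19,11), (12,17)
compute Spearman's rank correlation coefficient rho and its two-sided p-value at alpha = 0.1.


Step 1: Rank x and y separately (midranks; no ties here).
rank(x): 1->1, 3->3, 2->2, 4->4, 11->7, 8->5, 15->9, 10->6, 19->10, 12->8
rank(y): 5->2, 12->6, 10->4, 14->8, 1->1, 6->3, 13->7, 18->10, 11->5, 17->9
Step 2: d_i = R_x(i) - R_y(i); compute d_i^2.
  (1-2)^2=1, (3-6)^2=9, (2-4)^2=4, (4-8)^2=16, (7-1)^2=36, (5-3)^2=4, (9-7)^2=4, (6-10)^2=16, (10-5)^2=25, (8-9)^2=1
sum(d^2) = 116.
Step 3: rho = 1 - 6*116 / (10*(10^2 - 1)) = 1 - 696/990 = 0.296970.
Step 4: Under H0, t = rho * sqrt((n-2)/(1-rho^2)) = 0.8796 ~ t(8).
Step 5: Two-sided p-value from the t-distribution with 8 df = 0.404702.
Step 6: alpha = 0.1. fail to reject H0.

rho = 0.2970, p = 0.404702, fail to reject H0 at alpha = 0.1.


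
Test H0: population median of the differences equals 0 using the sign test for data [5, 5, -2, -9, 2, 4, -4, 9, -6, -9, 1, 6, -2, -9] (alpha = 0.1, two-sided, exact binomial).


Step 1: Discard zero differences. Original n = 14; n_eff = number of nonzero differences = 14.
Nonzero differences (with sign): +5, +5, -2, -9, +2, +4, -4, +9, -6, -9, +1, +6, -2, -9
Step 2: Count signs: positive = 7, negative = 7.
Step 3: Under H0: P(positive) = 0.5, so the number of positives S ~ Bin(14, 0.5).
Step 4: Two-sided exact p-value = sum of Bin(14,0.5) probabilities at or below the observed probability = 1.000000.
Step 5: alpha = 0.1. fail to reject H0.

n_eff = 14, pos = 7, neg = 7, p = 1.000000, fail to reject H0.


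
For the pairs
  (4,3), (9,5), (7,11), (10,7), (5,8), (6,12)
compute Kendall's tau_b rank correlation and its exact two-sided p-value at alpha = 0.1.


Step 1: Enumerate the 15 unordered pairs (i,j) with i<j and classify each by sign(x_j-x_i) * sign(y_j-y_i).
  (1,2):dx=+5,dy=+2->C; (1,3):dx=+3,dy=+8->C; (1,4):dx=+6,dy=+4->C; (1,5):dx=+1,dy=+5->C
  (1,6):dx=+2,dy=+9->C; (2,3):dx=-2,dy=+6->D; (2,4):dx=+1,dy=+2->C; (2,5):dx=-4,dy=+3->D
  (2,6):dx=-3,dy=+7->D; (3,4):dx=+3,dy=-4->D; (3,5):dx=-2,dy=-3->C; (3,6):dx=-1,dy=+1->D
  (4,5):dx=-5,dy=+1->D; (4,6):dx=-4,dy=+5->D; (5,6):dx=+1,dy=+4->C
Step 2: C = 8, D = 7, total pairs = 15.
Step 3: tau = (C - D)/(n(n-1)/2) = (8 - 7)/15 = 0.066667.
Step 4: Exact two-sided p-value (enumerate n! = 720 permutations of y under H0): p = 1.000000.
Step 5: alpha = 0.1. fail to reject H0.

tau_b = 0.0667 (C=8, D=7), p = 1.000000, fail to reject H0.


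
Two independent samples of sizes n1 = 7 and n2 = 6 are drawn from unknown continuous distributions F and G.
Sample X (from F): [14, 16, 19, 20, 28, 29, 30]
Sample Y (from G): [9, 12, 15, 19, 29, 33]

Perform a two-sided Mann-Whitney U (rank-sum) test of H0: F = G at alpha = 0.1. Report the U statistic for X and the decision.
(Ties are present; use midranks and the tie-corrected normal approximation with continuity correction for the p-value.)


Step 1: Combine and sort all 13 observations; assign midranks.
sorted (value, group): (9,Y), (12,Y), (14,X), (15,Y), (16,X), (19,X), (19,Y), (20,X), (28,X), (29,X), (29,Y), (30,X), (33,Y)
ranks: 9->1, 12->2, 14->3, 15->4, 16->5, 19->6.5, 19->6.5, 20->8, 28->9, 29->10.5, 29->10.5, 30->12, 33->13
Step 2: Rank sum for X: R1 = 3 + 5 + 6.5 + 8 + 9 + 10.5 + 12 = 54.
Step 3: U_X = R1 - n1(n1+1)/2 = 54 - 7*8/2 = 54 - 28 = 26.
       U_Y = n1*n2 - U_X = 42 - 26 = 16.
Step 4: Ties are present, so use the tie-corrected normal approximation (with continuity correction) for the p-value.
Step 5: p-value = 0.519167; compare to alpha = 0.1. fail to reject H0.

U_X = 26, p = 0.519167, fail to reject H0 at alpha = 0.1.


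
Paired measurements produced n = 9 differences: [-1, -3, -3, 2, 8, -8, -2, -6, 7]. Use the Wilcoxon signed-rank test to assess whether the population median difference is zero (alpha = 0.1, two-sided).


Step 1: Drop any zero differences (none here) and take |d_i|.
|d| = [1, 3, 3, 2, 8, 8, 2, 6, 7]
Step 2: Midrank |d_i| (ties get averaged ranks).
ranks: |1|->1, |3|->4.5, |3|->4.5, |2|->2.5, |8|->8.5, |8|->8.5, |2|->2.5, |6|->6, |7|->7
Step 3: Attach original signs; sum ranks with positive sign and with negative sign.
W+ = 2.5 + 8.5 + 7 = 18
W- = 1 + 4.5 + 4.5 + 8.5 + 2.5 + 6 = 27
(Check: W+ + W- = 45 should equal n(n+1)/2 = 45.)
Step 4: Test statistic W = min(W+, W-) = 18.
Step 5: Ties in |d|, so use the tie-corrected normal approximation.
        E[W] = n(n+1)/4 = 9*10/4 = 22.5.
        Tie groups: |d|=2 (t=2), |d|=3 (t=2), |d|=8 (t=2); sum(t^3 - t) = 18.
        Var[W] = n(n+1)(2n+1)/24 - sum(t^3-t)/48 = 1710/24 - 18/48 = 70.875.
        z = (W - E[W]) / sqrt(Var[W]) = (18 - 22.5) / 8.4187 = -0.5345.
        Two-sided p = 2*Phi(z) = 0.592980.
Step 6: alpha = 0.1. fail to reject H0.

W+ = 18, W- = 27, W = min = 18, p = 0.592980, fail to reject H0.


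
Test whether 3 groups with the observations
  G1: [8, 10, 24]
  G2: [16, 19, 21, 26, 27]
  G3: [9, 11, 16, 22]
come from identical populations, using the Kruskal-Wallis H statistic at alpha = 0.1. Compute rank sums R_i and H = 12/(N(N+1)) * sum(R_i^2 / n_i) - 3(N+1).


Step 1: Combine all N = 12 observations and assign midranks.
sorted (value, group, rank): (8,G1,1), (9,G3,2), (10,G1,3), (11,G3,4), (16,G2,5.5), (16,G3,5.5), (19,G2,7), (21,G2,8), (22,G3,9), (24,G1,10), (26,G2,11), (27,G2,12)
Step 2: Sum ranks within each group.
R_1 = 14 (n_1 = 3)
R_2 = 43.5 (n_2 = 5)
R_3 = 20.5 (n_3 = 4)
Step 3: H = 12/(N(N+1)) * sum(R_i^2/n_i) - 3(N+1)
     = 12/(12*13) * (14^2/3 + 43.5^2/5 + 20.5^2/4) - 3*13
     = 0.076923 * 548.846 - 39
     = 3.218910.
Step 4: Ties present; correction factor C = 1 - 6/(12^3 - 12) = 0.996503. Corrected H = 3.218910 / 0.996503 = 3.230205.
Step 5: Under H0, H ~ chi^2(2); p-value = 0.198870.
Step 6: alpha = 0.1. fail to reject H0.

H = 3.2302, df = 2, p = 0.198870, fail to reject H0.


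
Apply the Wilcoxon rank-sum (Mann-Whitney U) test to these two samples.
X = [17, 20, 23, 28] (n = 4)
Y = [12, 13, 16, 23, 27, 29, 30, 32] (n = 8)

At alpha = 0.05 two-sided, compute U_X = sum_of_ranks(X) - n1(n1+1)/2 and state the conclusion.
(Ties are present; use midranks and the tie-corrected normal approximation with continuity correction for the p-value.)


Step 1: Combine and sort all 12 observations; assign midranks.
sorted (value, group): (12,Y), (13,Y), (16,Y), (17,X), (20,X), (23,X), (23,Y), (27,Y), (28,X), (29,Y), (30,Y), (32,Y)
ranks: 12->1, 13->2, 16->3, 17->4, 20->5, 23->6.5, 23->6.5, 27->8, 28->9, 29->10, 30->11, 32->12
Step 2: Rank sum for X: R1 = 4 + 5 + 6.5 + 9 = 24.5.
Step 3: U_X = R1 - n1(n1+1)/2 = 24.5 - 4*5/2 = 24.5 - 10 = 14.5.
       U_Y = n1*n2 - U_X = 32 - 14.5 = 17.5.
Step 4: Ties are present, so use the tie-corrected normal approximation (with continuity correction) for the p-value.
Step 5: p-value = 0.864901; compare to alpha = 0.05. fail to reject H0.

U_X = 14.5, p = 0.864901, fail to reject H0 at alpha = 0.05.


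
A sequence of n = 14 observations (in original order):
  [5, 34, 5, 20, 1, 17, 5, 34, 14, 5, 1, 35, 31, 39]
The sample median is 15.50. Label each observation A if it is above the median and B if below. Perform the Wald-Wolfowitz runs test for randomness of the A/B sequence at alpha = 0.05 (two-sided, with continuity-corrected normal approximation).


Step 1: Compute median = 15.50; label A = above, B = below.
Labels in order: BABABABABBBAAA  (n_A = 7, n_B = 7)
Step 2: Count runs R = 10.
Step 3: Under H0 (random ordering), E[R] = 2*n_A*n_B/(n_A+n_B) + 1 = 2*7*7/14 + 1 = 8.0000.
        Var[R] = 2*n_A*n_B*(2*n_A*n_B - n_A - n_B) / ((n_A+n_B)^2 * (n_A+n_B-1)) = 8232/2548 = 3.2308.
        SD[R] = 1.7974.
Step 4: Continuity-corrected z = (R - 0.5 - E[R]) / SD[R] = (10 - 0.5 - 8.0000) / 1.7974 = 0.8345.
Step 5: Two-sided p-value via normal approximation = 2*(1 - Phi(|z|)) = 0.403986.
Step 6: alpha = 0.05. fail to reject H0.

R = 10, z = 0.8345, p = 0.403986, fail to reject H0.


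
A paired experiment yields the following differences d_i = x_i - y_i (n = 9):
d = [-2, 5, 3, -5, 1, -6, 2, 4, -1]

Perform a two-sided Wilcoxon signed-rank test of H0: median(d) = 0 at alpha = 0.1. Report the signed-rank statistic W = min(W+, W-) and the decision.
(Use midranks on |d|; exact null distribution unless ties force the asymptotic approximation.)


Step 1: Drop any zero differences (none here) and take |d_i|.
|d| = [2, 5, 3, 5, 1, 6, 2, 4, 1]
Step 2: Midrank |d_i| (ties get averaged ranks).
ranks: |2|->3.5, |5|->7.5, |3|->5, |5|->7.5, |1|->1.5, |6|->9, |2|->3.5, |4|->6, |1|->1.5
Step 3: Attach original signs; sum ranks with positive sign and with negative sign.
W+ = 7.5 + 5 + 1.5 + 3.5 + 6 = 23.5
W- = 3.5 + 7.5 + 9 + 1.5 = 21.5
(Check: W+ + W- = 45 should equal n(n+1)/2 = 45.)
Step 4: Test statistic W = min(W+, W-) = 21.5.
Step 5: Ties in |d|, so use the tie-corrected normal approximation.
        E[W] = n(n+1)/4 = 9*10/4 = 22.5.
        Tie groups: |d|=1 (t=2), |d|=2 (t=2), |d|=5 (t=2); sum(t^3 - t) = 18.
        Var[W] = n(n+1)(2n+1)/24 - sum(t^3-t)/48 = 1710/24 - 18/48 = 70.875.
        z = (W - E[W]) / sqrt(Var[W]) = (21.5 - 22.5) / 8.4187 = -0.1188.
        Two-sided p = 2*Phi(z) = 0.905447.
Step 6: alpha = 0.1. fail to reject H0.

W+ = 23.5, W- = 21.5, W = min = 21.5, p = 0.905447, fail to reject H0.


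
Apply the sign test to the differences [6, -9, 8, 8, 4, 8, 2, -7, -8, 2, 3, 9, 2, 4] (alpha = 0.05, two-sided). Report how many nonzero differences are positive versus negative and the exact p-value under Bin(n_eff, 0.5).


Step 1: Discard zero differences. Original n = 14; n_eff = number of nonzero differences = 14.
Nonzero differences (with sign): +6, -9, +8, +8, +4, +8, +2, -7, -8, +2, +3, +9, +2, +4
Step 2: Count signs: positive = 11, negative = 3.
Step 3: Under H0: P(positive) = 0.5, so the number of positives S ~ Bin(14, 0.5).
Step 4: Two-sided exact p-value = sum of Bin(14,0.5) probabilities at or below the observed probability = 0.057373.
Step 5: alpha = 0.05. fail to reject H0.

n_eff = 14, pos = 11, neg = 3, p = 0.057373, fail to reject H0.


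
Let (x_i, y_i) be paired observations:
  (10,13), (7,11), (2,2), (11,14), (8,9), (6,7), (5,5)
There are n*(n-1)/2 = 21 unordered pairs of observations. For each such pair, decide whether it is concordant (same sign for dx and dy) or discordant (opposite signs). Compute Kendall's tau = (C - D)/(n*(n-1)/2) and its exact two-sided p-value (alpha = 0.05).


Step 1: Enumerate the 21 unordered pairs (i,j) with i<j and classify each by sign(x_j-x_i) * sign(y_j-y_i).
  (1,2):dx=-3,dy=-2->C; (1,3):dx=-8,dy=-11->C; (1,4):dx=+1,dy=+1->C; (1,5):dx=-2,dy=-4->C
  (1,6):dx=-4,dy=-6->C; (1,7):dx=-5,dy=-8->C; (2,3):dx=-5,dy=-9->C; (2,4):dx=+4,dy=+3->C
  (2,5):dx=+1,dy=-2->D; (2,6):dx=-1,dy=-4->C; (2,7):dx=-2,dy=-6->C; (3,4):dx=+9,dy=+12->C
  (3,5):dx=+6,dy=+7->C; (3,6):dx=+4,dy=+5->C; (3,7):dx=+3,dy=+3->C; (4,5):dx=-3,dy=-5->C
  (4,6):dx=-5,dy=-7->C; (4,7):dx=-6,dy=-9->C; (5,6):dx=-2,dy=-2->C; (5,7):dx=-3,dy=-4->C
  (6,7):dx=-1,dy=-2->C
Step 2: C = 20, D = 1, total pairs = 21.
Step 3: tau = (C - D)/(n(n-1)/2) = (20 - 1)/21 = 0.904762.
Step 4: Exact two-sided p-value (enumerate n! = 5040 permutations of y under H0): p = 0.002778.
Step 5: alpha = 0.05. reject H0.

tau_b = 0.9048 (C=20, D=1), p = 0.002778, reject H0.


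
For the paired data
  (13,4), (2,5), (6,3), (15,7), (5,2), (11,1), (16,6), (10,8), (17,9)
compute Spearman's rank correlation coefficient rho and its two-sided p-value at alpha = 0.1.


Step 1: Rank x and y separately (midranks; no ties here).
rank(x): 13->6, 2->1, 6->3, 15->7, 5->2, 11->5, 16->8, 10->4, 17->9
rank(y): 4->4, 5->5, 3->3, 7->7, 2->2, 1->1, 6->6, 8->8, 9->9
Step 2: d_i = R_x(i) - R_y(i); compute d_i^2.
  (6-4)^2=4, (1-5)^2=16, (3-3)^2=0, (7-7)^2=0, (2-2)^2=0, (5-1)^2=16, (8-6)^2=4, (4-8)^2=16, (9-9)^2=0
sum(d^2) = 56.
Step 3: rho = 1 - 6*56 / (9*(9^2 - 1)) = 1 - 336/720 = 0.533333.
Step 4: Under H0, t = rho * sqrt((n-2)/(1-rho^2)) = 1.6681 ~ t(7).
Step 5: Two-sided p-value from the t-distribution with 7 df = 0.139227.
Step 6: alpha = 0.1. fail to reject H0.

rho = 0.5333, p = 0.139227, fail to reject H0 at alpha = 0.1.


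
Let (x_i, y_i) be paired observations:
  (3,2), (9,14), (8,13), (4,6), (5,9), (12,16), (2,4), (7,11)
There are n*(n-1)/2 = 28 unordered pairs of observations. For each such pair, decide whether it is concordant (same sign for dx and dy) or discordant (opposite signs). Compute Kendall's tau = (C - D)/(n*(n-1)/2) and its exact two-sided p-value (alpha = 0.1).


Step 1: Enumerate the 28 unordered pairs (i,j) with i<j and classify each by sign(x_j-x_i) * sign(y_j-y_i).
  (1,2):dx=+6,dy=+12->C; (1,3):dx=+5,dy=+11->C; (1,4):dx=+1,dy=+4->C; (1,5):dx=+2,dy=+7->C
  (1,6):dx=+9,dy=+14->C; (1,7):dx=-1,dy=+2->D; (1,8):dx=+4,dy=+9->C; (2,3):dx=-1,dy=-1->C
  (2,4):dx=-5,dy=-8->C; (2,5):dx=-4,dy=-5->C; (2,6):dx=+3,dy=+2->C; (2,7):dx=-7,dy=-10->C
  (2,8):dx=-2,dy=-3->C; (3,4):dx=-4,dy=-7->C; (3,5):dx=-3,dy=-4->C; (3,6):dx=+4,dy=+3->C
  (3,7):dx=-6,dy=-9->C; (3,8):dx=-1,dy=-2->C; (4,5):dx=+1,dy=+3->C; (4,6):dx=+8,dy=+10->C
  (4,7):dx=-2,dy=-2->C; (4,8):dx=+3,dy=+5->C; (5,6):dx=+7,dy=+7->C; (5,7):dx=-3,dy=-5->C
  (5,8):dx=+2,dy=+2->C; (6,7):dx=-10,dy=-12->C; (6,8):dx=-5,dy=-5->C; (7,8):dx=+5,dy=+7->C
Step 2: C = 27, D = 1, total pairs = 28.
Step 3: tau = (C - D)/(n(n-1)/2) = (27 - 1)/28 = 0.928571.
Step 4: Exact two-sided p-value (enumerate n! = 40320 permutations of y under H0): p = 0.000397.
Step 5: alpha = 0.1. reject H0.

tau_b = 0.9286 (C=27, D=1), p = 0.000397, reject H0.
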